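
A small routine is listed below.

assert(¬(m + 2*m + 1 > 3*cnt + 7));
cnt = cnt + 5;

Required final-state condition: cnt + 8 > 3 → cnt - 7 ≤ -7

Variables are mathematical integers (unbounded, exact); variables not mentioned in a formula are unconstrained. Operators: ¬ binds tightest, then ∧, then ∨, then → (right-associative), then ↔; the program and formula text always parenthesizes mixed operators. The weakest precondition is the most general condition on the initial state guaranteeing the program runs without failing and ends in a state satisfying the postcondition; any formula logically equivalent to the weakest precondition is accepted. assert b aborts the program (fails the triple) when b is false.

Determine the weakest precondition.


Working backward. After the program, the postcondition cnt + 8 > 3 → cnt - 7 ≤ -7 must hold; in canonical form it is cnt > -5 → cnt ≤ 0.
Before cnt := cnt + 5: cnt > -10 → cnt ≤ -5
Before assert ¬(m + 2*m + 1 > 3*cnt + 7): (¬(3*m > 3*cnt + 6)) ∧ (cnt > -10 → cnt ≤ -5)
Answer: WP = (¬(3*m > 3*cnt + 6)) ∧ (cnt > -10 → cnt ≤ -5)


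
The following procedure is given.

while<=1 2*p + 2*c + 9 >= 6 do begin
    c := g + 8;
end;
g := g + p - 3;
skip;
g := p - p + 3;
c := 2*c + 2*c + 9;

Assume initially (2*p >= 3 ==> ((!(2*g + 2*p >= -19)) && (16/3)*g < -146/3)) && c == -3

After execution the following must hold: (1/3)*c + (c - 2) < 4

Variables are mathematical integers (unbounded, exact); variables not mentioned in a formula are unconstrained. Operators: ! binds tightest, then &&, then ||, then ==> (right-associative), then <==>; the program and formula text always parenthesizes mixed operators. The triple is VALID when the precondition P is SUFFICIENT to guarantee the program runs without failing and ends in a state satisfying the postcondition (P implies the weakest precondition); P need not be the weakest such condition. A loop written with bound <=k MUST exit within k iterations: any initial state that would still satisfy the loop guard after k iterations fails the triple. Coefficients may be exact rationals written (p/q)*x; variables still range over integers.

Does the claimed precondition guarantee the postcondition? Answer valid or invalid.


Working backward. After the program, the postcondition (1/3)*c + (c - 2) < 4 must hold; in canonical form it is (4/3)*c < 6.
Before c := 2*c + 2*c + 9: (16/3)*c < -6
Before g := p - p + 3: (16/3)*c < -6
Before skip: (16/3)*c < -6
Before g := g + p - 3: (16/3)*c < -6
Before the loop (bound <=1), unroll the exhaustion recursion (WP_0 = exit-now case; WP_j = one more guarded iteration, up to j = 1):
  WP_0: (!(2*c + 2*p >= -3)) && (16/3)*c < -6
  WP_1: (2*c + 2*p >= -3 ==> ((!(2*g + 2*p >= -19)) && (16/3)*g < -146/3)) && ((!(2*c + 2*p >= -3)) ==> (16/3)*c < -6)
So before the loop: (2*c + 2*p >= -3 ==> ((!(2*g + 2*p >= -19)) && (16/3)*g < -146/3)) && ((!(2*c + 2*p >= -3)) ==> (16/3)*c < -6)
The weakest precondition is (2*c + 2*p >= -3 ==> ((!(2*g + 2*p >= -19)) && (16/3)*g < -146/3)) && ((!(2*c + 2*p >= -3)) ==> (16/3)*c < -6).
Check whether (2*p >= 3 ==> ((!(2*g + 2*p >= -19)) && (16/3)*g < -146/3)) && c == -3 implies it.
Every state satisfying the precondition satisfies the weakest precondition: the implication holds.
Answer: valid


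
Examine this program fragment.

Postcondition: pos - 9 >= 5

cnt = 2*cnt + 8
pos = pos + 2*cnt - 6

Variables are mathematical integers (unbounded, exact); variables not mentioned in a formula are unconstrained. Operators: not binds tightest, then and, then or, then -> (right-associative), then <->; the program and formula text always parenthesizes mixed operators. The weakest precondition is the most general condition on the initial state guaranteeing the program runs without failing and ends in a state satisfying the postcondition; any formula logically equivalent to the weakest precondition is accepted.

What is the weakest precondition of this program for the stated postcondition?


Working backward. After the program, the postcondition pos - 9 >= 5 must hold; in canonical form it is pos >= 14.
Before pos := pos + 2*cnt - 6: 2*cnt + pos >= 20
Before cnt := 2*cnt + 8: 4*cnt + pos >= 4
Answer: WP = 4*cnt + pos >= 4


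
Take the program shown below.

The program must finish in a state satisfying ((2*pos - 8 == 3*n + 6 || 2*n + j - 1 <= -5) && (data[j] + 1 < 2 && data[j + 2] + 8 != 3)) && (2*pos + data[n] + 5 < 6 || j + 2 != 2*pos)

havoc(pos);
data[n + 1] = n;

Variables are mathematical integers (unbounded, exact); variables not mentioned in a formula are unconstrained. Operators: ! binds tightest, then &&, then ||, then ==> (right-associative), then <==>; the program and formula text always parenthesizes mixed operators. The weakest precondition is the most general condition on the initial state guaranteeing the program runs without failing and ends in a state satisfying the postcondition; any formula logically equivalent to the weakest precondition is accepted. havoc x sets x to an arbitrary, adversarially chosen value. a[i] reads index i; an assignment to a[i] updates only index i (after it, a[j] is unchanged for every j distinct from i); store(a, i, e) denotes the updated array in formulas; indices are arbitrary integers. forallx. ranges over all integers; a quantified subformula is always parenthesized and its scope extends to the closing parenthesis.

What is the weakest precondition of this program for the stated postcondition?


Working backward. After the program, the postcondition ((2*pos - 8 == 3*n + 6 || 2*n + j - 1 <= -5) && (data[j] + 1 < 2 && data[j + 2] + 8 != 3)) && (2*pos + data[n] + 5 < 6 || j + 2 != 2*pos) must hold; in canonical form it is (2*pos == 3*n + 14 || j + 2*n <= -4) && data[j] < 1 && data[j + 2] != -5 && (data[n] + 2*pos < 1 || j != 2*pos - 2).
Before data[n + 1] := n: (2*pos == 3*n + 14 || j + 2*n <= -4) && store(data, n + 1, n)[j] < 1 && store(data, n + 1, n)[j + 2] != -5 && (store(data, n + 1, n)[n] + 2*pos < 1 || j != 2*pos - 2)
Before havoc pos: forall pos_1. ((2*pos_1 == 3*n + 14 || j + 2*n <= -4) && store(data, n + 1, n)[j] < 1 && store(data, n + 1, n)[j + 2] != -5 && (store(data, n + 1, n)[n] + 2*pos_1 < 1 || j != 2*pos_1 - 2))
Answer: WP = forall pos_1. ((2*pos_1 == 3*n + 14 || j + 2*n <= -4) && store(data, n + 1, n)[j] < 1 && store(data, n + 1, n)[j + 2] != -5 && (store(data, n + 1, n)[n] + 2*pos_1 < 1 || j != 2*pos_1 - 2))


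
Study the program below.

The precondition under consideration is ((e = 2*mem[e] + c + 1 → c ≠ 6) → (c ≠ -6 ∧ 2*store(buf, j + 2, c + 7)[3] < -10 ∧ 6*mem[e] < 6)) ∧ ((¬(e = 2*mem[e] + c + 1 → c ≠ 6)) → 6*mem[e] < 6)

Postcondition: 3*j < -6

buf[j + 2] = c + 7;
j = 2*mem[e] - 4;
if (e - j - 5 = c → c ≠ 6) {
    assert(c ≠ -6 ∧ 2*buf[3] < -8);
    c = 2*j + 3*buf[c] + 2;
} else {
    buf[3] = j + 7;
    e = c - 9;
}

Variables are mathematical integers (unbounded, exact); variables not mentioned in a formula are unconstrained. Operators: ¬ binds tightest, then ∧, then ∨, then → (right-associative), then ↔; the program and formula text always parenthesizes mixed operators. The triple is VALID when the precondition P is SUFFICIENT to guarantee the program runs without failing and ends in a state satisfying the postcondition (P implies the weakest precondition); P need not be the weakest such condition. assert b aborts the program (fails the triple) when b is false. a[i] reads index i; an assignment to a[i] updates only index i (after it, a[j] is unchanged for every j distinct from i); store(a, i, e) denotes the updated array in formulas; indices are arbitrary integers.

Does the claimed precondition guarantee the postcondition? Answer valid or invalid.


Working backward. After the program, 3*j < -6 must hold.
Then branch requires c ≠ -6 ∧ 2*buf[3] < -8 ∧ 3*j < -6; else branch requires 3*j < -6.
Before the if: ((e = c + j + 5 → c ≠ 6) → (c ≠ -6 ∧ 2*buf[3] < -8 ∧ 3*j < -6)) ∧ ((¬(e = c + j + 5 → c ≠ 6)) → 3*j < -6)
Before j := 2*mem[e] - 4: ((e = 2*mem[e] + c + 1 → c ≠ 6) → (c ≠ -6 ∧ 2*buf[3] < -8 ∧ 6*mem[e] < 6)) ∧ ((¬(e = 2*mem[e] + c + 1 → c ≠ 6)) → 6*mem[e] < 6)
Before buf[j + 2] := c + 7: ((e = 2*mem[e] + c + 1 → c ≠ 6) → (c ≠ -6 ∧ 2*store(buf, j + 2, c + 7)[3] < -8 ∧ 6*mem[e] < 6)) ∧ ((¬(e = 2*mem[e] + c + 1 → c ≠ 6)) → 6*mem[e] < 6)
The weakest precondition is ((e = 2*mem[e] + c + 1 → c ≠ 6) → (c ≠ -6 ∧ 2*store(buf, j + 2, c + 7)[3] < -8 ∧ 6*mem[e] < 6)) ∧ ((¬(e = 2*mem[e] + c + 1 → c ≠ 6)) → 6*mem[e] < 6).
Check whether ((e = 2*mem[e] + c + 1 → c ≠ 6) → (c ≠ -6 ∧ 2*store(buf, j + 2, c + 7)[3] < -10 ∧ 6*mem[e] < 6)) ∧ ((¬(e = 2*mem[e] + c + 1 → c ≠ 6)) → 6*mem[e] < 6) implies it.
Every state satisfying the precondition satisfies the weakest precondition: the implication holds.
Answer: valid


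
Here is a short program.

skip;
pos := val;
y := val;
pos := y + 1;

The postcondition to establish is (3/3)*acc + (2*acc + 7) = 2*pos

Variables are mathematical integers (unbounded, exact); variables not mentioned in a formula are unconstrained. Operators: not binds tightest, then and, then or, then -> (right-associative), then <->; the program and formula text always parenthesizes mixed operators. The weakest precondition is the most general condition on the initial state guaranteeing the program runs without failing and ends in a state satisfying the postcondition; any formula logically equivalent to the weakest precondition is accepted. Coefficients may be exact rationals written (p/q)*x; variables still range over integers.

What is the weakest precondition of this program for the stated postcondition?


Working backward. After the program, the postcondition (3/3)*acc + (2*acc + 7) = 2*pos must hold; in canonical form it is 3*acc = 2*pos - 7.
Before pos := y + 1: 3*acc = 2*y - 5
Before y := val: 3*acc = 2*val - 5
Before pos := val: 3*acc = 2*val - 5
Before skip: 3*acc = 2*val - 5
Answer: WP = 3*acc = 2*val - 5


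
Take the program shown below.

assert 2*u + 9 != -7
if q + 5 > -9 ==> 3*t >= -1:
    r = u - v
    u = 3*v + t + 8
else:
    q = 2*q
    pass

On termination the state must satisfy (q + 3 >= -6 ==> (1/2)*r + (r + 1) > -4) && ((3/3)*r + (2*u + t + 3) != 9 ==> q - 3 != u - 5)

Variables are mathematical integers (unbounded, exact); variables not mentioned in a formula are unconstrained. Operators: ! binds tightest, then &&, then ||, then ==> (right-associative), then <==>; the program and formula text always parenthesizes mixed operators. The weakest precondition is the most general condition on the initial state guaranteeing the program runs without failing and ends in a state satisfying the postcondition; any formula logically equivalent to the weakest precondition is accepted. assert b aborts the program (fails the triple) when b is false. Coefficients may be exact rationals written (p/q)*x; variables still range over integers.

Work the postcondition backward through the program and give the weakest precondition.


Working backward. After the program, the postcondition (q + 3 >= -6 ==> (1/2)*r + (r + 1) > -4) && ((3/3)*r + (2*u + t + 3) != 9 ==> q - 3 != u - 5) must hold; in canonical form it is (q >= -9 ==> (3/2)*r > -5) && (r + t + 2*u != 6 ==> q != u - 2).
Then branch requires (q >= -9 ==> (3/2)*u > (3/2)*v - 5) && (3*t + u + 5*v != -10 ==> q != t + 3*v + 6); else branch requires (2*q >= -9 ==> (3/2)*r > -5) && (r + t + 2*u != 6 ==> 2*q != u - 2).
Before the if: ((q > -14 ==> 3*t >= -1) ==> ((q >= -9 ==> (3/2)*u > (3/2)*v - 5) && (3*t + u + 5*v != -10 ==> q != t + 3*v + 6))) && ((!(q > -14 ==> 3*t >= -1)) ==> ((2*q >= -9 ==> (3/2)*r > -5) && (r + t + 2*u != 6 ==> 2*q != u - 2)))
Before assert 2*u + 9 != -7: 2*u != -16 && ((q > -14 ==> 3*t >= -1) ==> ((q >= -9 ==> (3/2)*u > (3/2)*v - 5) && (3*t + u + 5*v != -10 ==> q != t + 3*v + 6))) && ((!(q > -14 ==> 3*t >= -1)) ==> ((2*q >= -9 ==> (3/2)*r > -5) && (r + t + 2*u != 6 ==> 2*q != u - 2)))
Answer: WP = 2*u != -16 && ((q > -14 ==> 3*t >= -1) ==> ((q >= -9 ==> (3/2)*u > (3/2)*v - 5) && (3*t + u + 5*v != -10 ==> q != t + 3*v + 6))) && ((!(q > -14 ==> 3*t >= -1)) ==> ((2*q >= -9 ==> (3/2)*r > -5) && (r + t + 2*u != 6 ==> 2*q != u - 2)))


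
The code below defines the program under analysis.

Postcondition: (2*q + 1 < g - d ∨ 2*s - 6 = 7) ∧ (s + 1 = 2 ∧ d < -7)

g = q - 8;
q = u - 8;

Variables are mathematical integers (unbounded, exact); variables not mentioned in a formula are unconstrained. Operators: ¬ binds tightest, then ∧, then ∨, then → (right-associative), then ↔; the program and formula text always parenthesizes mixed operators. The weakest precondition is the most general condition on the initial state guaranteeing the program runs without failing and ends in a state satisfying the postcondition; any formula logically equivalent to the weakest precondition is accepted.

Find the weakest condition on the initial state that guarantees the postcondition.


Working backward. After the program, the postcondition (2*q + 1 < g - d ∨ 2*s - 6 = 7) ∧ (s + 1 = 2 ∧ d < -7) must hold; in canonical form it is (d + 2*q < g - 1 ∨ 2*s = 13) ∧ s = 1 ∧ d < -7.
Before q := u - 8: (d + 2*u < g + 15 ∨ 2*s = 13) ∧ s = 1 ∧ d < -7
Before g := q - 8: (d + 2*u < q + 7 ∨ 2*s = 13) ∧ s = 1 ∧ d < -7
Answer: WP = (d + 2*u < q + 7 ∨ 2*s = 13) ∧ s = 1 ∧ d < -7


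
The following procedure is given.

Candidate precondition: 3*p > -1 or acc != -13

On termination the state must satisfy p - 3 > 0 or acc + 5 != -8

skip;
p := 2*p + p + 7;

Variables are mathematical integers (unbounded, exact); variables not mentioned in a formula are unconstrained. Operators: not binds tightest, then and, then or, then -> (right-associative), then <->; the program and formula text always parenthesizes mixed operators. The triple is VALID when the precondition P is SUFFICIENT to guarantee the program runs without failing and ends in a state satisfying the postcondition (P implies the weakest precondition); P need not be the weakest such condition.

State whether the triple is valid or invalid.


Working backward. After the program, the postcondition p - 3 > 0 or acc + 5 != -8 must hold; in canonical form it is p > 3 or acc != -13.
Before p := 2*p + p + 7: 3*p > -4 or acc != -13
Before skip: 3*p > -4 or acc != -13
The weakest precondition is 3*p > -4 or acc != -13.
Check whether 3*p > -1 or acc != -13 implies it.
Every state satisfying the precondition satisfies the weakest precondition: the implication holds.
Answer: valid


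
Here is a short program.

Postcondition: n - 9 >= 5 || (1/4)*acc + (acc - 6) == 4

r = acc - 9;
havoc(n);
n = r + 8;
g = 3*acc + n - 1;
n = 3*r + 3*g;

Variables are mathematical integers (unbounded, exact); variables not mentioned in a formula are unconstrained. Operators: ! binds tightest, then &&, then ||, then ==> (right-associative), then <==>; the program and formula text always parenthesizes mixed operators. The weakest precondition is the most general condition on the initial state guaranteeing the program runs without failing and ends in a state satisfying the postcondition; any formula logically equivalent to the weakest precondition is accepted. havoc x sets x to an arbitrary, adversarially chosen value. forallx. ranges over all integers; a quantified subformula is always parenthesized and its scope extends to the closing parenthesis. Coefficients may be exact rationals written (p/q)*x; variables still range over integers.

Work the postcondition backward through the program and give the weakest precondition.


Working backward. After the program, the postcondition n - 9 >= 5 || (1/4)*acc + (acc - 6) == 4 must hold; in canonical form it is n >= 14 || (5/4)*acc == 10.
Before n := 3*r + 3*g: 3*g + 3*r >= 14 || (5/4)*acc == 10
Before g := 3*acc + n - 1: 9*acc + 3*n + 3*r >= 17 || (5/4)*acc == 10
Before n := r + 8: 9*acc + 6*r >= -7 || (5/4)*acc == 10
Before havoc n: 9*acc + 6*r >= -7 || (5/4)*acc == 10
Before r := acc - 9: 15*acc >= 47 || (5/4)*acc == 10
Answer: WP = 15*acc >= 47 || (5/4)*acc == 10


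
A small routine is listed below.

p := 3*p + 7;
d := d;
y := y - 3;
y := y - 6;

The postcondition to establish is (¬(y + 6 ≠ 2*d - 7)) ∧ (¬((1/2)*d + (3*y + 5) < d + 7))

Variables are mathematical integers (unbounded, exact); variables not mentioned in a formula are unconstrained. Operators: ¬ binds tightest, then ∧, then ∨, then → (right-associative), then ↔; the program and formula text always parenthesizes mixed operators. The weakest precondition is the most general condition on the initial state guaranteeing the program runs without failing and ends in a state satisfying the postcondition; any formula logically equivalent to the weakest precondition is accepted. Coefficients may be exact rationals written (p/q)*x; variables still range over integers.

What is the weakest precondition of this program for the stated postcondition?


Working backward. After the program, the postcondition (¬(y + 6 ≠ 2*d - 7)) ∧ (¬((1/2)*d + (3*y + 5) < d + 7)) must hold; in canonical form it is (¬(y ≠ 2*d - 13)) ∧ (¬(3*y < (1/2)*d + 2)).
Before y := y - 6: (¬(y ≠ 2*d - 7)) ∧ (¬(3*y < (1/2)*d + 20))
Before y := y - 3: (¬(y ≠ 2*d - 4)) ∧ (¬(3*y < (1/2)*d + 29))
Before d := d: (¬(y ≠ 2*d - 4)) ∧ (¬(3*y < (1/2)*d + 29))
Before p := 3*p + 7: (¬(y ≠ 2*d - 4)) ∧ (¬(3*y < (1/2)*d + 29))
Answer: WP = (¬(y ≠ 2*d - 4)) ∧ (¬(3*y < (1/2)*d + 29))


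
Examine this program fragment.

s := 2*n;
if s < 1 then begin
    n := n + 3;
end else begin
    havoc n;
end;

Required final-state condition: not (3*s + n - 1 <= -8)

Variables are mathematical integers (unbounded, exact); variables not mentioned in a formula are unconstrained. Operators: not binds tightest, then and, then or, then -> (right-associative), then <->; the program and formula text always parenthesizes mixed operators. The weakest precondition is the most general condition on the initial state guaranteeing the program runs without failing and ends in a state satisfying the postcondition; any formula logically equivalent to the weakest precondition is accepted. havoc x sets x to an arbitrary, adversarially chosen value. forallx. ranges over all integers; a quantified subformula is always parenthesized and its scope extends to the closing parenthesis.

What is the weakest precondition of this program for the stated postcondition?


Working backward. After the program, the postcondition not (3*s + n - 1 <= -8) must hold; in canonical form it is not (n + 3*s <= -7).
Then branch requires not (n + 3*s <= -10); else branch requires forall n_1. (not (n_1 + 3*s <= -7)).
Before the if: (s < 1 -> (not (n + 3*s <= -10))) and ((not (s < 1)) -> (forall n_1. (not (n_1 + 3*s <= -7))))
Before s := 2*n: (2*n < 1 -> (not (7*n <= -10))) and ((not (2*n < 1)) -> (forall n_1. (not (6*n + n_1 <= -7))))
Answer: WP = (2*n < 1 -> (not (7*n <= -10))) and ((not (2*n < 1)) -> (forall n_1. (not (6*n + n_1 <= -7))))


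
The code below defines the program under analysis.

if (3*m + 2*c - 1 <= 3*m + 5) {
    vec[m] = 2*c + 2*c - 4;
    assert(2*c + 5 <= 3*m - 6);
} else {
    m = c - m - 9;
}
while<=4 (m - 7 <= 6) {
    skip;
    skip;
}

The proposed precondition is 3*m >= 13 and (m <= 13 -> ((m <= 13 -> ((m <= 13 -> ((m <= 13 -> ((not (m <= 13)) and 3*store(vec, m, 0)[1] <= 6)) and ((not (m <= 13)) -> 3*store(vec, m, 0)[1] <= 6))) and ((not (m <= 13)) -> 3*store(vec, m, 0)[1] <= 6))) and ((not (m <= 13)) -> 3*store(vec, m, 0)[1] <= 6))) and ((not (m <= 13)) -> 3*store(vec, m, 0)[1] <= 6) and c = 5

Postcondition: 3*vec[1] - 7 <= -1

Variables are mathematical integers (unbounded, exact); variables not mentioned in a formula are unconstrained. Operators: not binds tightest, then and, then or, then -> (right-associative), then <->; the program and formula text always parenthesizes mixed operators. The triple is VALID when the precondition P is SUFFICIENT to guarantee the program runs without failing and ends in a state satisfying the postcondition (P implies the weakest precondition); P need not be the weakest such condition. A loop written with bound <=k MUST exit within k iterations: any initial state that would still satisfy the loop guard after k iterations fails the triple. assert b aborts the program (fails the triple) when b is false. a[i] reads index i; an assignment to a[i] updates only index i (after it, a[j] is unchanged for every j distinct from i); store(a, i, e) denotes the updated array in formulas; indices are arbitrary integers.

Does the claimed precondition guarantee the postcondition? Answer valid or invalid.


Working backward. After the program, the postcondition 3*vec[1] - 7 <= -1 must hold; in canonical form it is 3*vec[1] <= 6.
Before the loop (bound <=4), unroll the exhaustion recursion (WP_0 = exit-now case; WP_j = one more guarded iteration, up to j = 4):
  WP_0: (not (m <= 13)) and 3*vec[1] <= 6
  WP_1: (m <= 13 -> ((not (m <= 13)) and 3*vec[1] <= 6)) and ((not (m <= 13)) -> 3*vec[1] <= 6)
  WP_2: (m <= 13 -> ((m <= 13 -> ((not (m <= 13)) and 3*vec[1] <= 6)) and ((not (m <= 13)) -> 3*vec[1] <= 6))) and ((not (m <= 13)) -> 3*vec[1] <= 6)
  WP_3: (m <= 13 -> ((m <= 13 -> ((m <= 13 -> ((not (m <= 13)) and 3*vec[1] <= 6)) and ((not (m <= 13)) -> 3*vec[1] <= 6))) and ((not (m <= 13)) -> 3*vec[1] <= 6))) and ((not (m <= 13)) -> 3*vec[1] <= 6)
  WP_4: (m <= 13 -> ((m <= 13 -> ((m <= 13 -> ((m <= 13 -> ((not (m <= 13)) and 3*vec[1] <= 6)) and ((not (m <= 13)) -> 3*vec[1] <= 6))) and ((not (m <= 13)) -> 3*vec[1] <= 6))) and ((not (m <= 13)) -> 3*vec[1] <= 6))) and ((not (m <= 13)) -> 3*vec[1] <= 6)
So before the loop: (m <= 13 -> ((m <= 13 -> ((m <= 13 -> ((m <= 13 -> ((not (m <= 13)) and 3*vec[1] <= 6)) and ((not (m <= 13)) -> 3*vec[1] <= 6))) and ((not (m <= 13)) -> 3*vec[1] <= 6))) and ((not (m <= 13)) -> 3*vec[1] <= 6))) and ((not (m <= 13)) -> 3*vec[1] <= 6)
Then branch requires 2*c <= 3*m - 11 and (m <= 13 -> ((m <= 13 -> ((m <= 13 -> ((m <= 13 -> ((not (m <= 13)) and 3*store(vec, m, 4*c - 4)[1] <= 6)) and ((not (m <= 13)) -> 3*store(vec, m, 4*c - 4)[1] <= 6))) and ((not (m <= 13)) -> 3*store(vec, m, 4*c - 4)[1] <= 6))) and ((not (m <= 13)) -> 3*store(vec, m, 4*c - 4)[1] <= 6))) and ((not (m <= 13)) -> 3*store(vec, m, 4*c - 4)[1] <= 6); else branch requires (c <= m + 22 -> ((c <= m + 22 -> ((c <= m + 22 -> ((c <= m + 22 -> ((not (c <= m + 22)) and 3*vec[1] <= 6)) and ((not (c <= m + 22)) -> 3*vec[1] <= 6))) and ((not (c <= m + 22)) -> 3*vec[1] <= 6))) and ((not (c <= m + 22)) -> 3*vec[1] <= 6))) and ((not (c <= m + 22)) -> 3*vec[1] <= 6).
Before the if: (2*c <= 6 -> (2*c <= 3*m - 11 and (m <= 13 -> ((m <= 13 -> ((m <= 13 -> ((m <= 13 -> ((not (m <= 13)) and 3*store(vec, m, 4*c - 4)[1] <= 6)) and ((not (m <= 13)) -> 3*store(vec, m, 4*c - 4)[1] <= 6))) and ((not (m <= 13)) -> 3*store(vec, m, 4*c - 4)[1] <= 6))) and ((not (m <= 13)) -> 3*store(vec, m, 4*c - 4)[1] <= 6))) and ((not (m <= 13)) -> 3*store(vec, m, 4*c - 4)[1] <= 6))) and ((not (2*c <= 6)) -> ((c <= m + 22 -> ((c <= m + 22 -> ((c <= m + 22 -> ((c <= m + 22 -> ((not (c <= m + 22)) and 3*vec[1] <= 6)) and ((not (c <= m + 22)) -> 3*vec[1] <= 6))) and ((not (c <= m + 22)) -> 3*vec[1] <= 6))) and ((not (c <= m + 22)) -> 3*vec[1] <= 6))) and ((not (c <= m + 22)) -> 3*vec[1] <= 6)))
The weakest precondition is (2*c <= 6 -> (2*c <= 3*m - 11 and (m <= 13 -> ((m <= 13 -> ((m <= 13 -> ((m <= 13 -> ((not (m <= 13)) and 3*store(vec, m, 4*c - 4)[1] <= 6)) and ((not (m <= 13)) -> 3*store(vec, m, 4*c - 4)[1] <= 6))) and ((not (m <= 13)) -> 3*store(vec, m, 4*c - 4)[1] <= 6))) and ((not (m <= 13)) -> 3*store(vec, m, 4*c - 4)[1] <= 6))) and ((not (m <= 13)) -> 3*store(vec, m, 4*c - 4)[1] <= 6))) and ((not (2*c <= 6)) -> ((c <= m + 22 -> ((c <= m + 22 -> ((c <= m + 22 -> ((c <= m + 22 -> ((not (c <= m + 22)) and 3*vec[1] <= 6)) and ((not (c <= m + 22)) -> 3*vec[1] <= 6))) and ((not (c <= m + 22)) -> 3*vec[1] <= 6))) and ((not (c <= m + 22)) -> 3*vec[1] <= 6))) and ((not (c <= m + 22)) -> 3*vec[1] <= 6))).
Check whether 3*m >= 13 and (m <= 13 -> ((m <= 13 -> ((m <= 13 -> ((m <= 13 -> ((not (m <= 13)) and 3*store(vec, m, 0)[1] <= 6)) and ((not (m <= 13)) -> 3*store(vec, m, 0)[1] <= 6))) and ((not (m <= 13)) -> 3*store(vec, m, 0)[1] <= 6))) and ((not (m <= 13)) -> 3*store(vec, m, 0)[1] <= 6))) and ((not (m <= 13)) -> 3*store(vec, m, 0)[1] <= 6) and c = 5 implies it.
Countermodel: at the initial state c = 5, m = 14, vec = {[1] = 0, [14] = 2, elsewhere 2}, the precondition holds but the weakest precondition fails.
Answer: invalid


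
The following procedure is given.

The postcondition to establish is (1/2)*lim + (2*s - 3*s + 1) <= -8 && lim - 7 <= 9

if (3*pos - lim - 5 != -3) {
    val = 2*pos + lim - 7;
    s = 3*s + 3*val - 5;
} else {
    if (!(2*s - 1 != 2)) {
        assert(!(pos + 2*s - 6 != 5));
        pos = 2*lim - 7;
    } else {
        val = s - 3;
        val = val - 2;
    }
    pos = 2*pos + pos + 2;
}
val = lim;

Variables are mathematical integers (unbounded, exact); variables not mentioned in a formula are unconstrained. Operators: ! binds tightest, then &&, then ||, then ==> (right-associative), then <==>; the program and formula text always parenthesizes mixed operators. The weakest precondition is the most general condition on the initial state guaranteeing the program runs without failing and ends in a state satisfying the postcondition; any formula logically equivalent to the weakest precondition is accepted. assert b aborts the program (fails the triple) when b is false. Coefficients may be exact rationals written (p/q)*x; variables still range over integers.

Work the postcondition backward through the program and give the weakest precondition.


Working backward. After the program, the postcondition (1/2)*lim + (2*s - 3*s + 1) <= -8 && lim - 7 <= 9 must hold; in canonical form it is (1/2)*lim <= s - 9 && lim <= 16.
Before val := lim: (1/2)*lim <= s - 9 && lim <= 16
Then branch requires (5/2)*lim + 6*pos + 3*s >= 35 && lim <= 16; else branch requires ((!(2*s != 3)) ==> ((!(pos + 2*s != 11)) && (1/2)*lim <= s - 9 && lim <= 16)) && (2*s != 3 ==> ((1/2)*lim <= s - 9 && lim <= 16)).
Before the if: (3*pos != lim + 2 ==> ((5/2)*lim + 6*pos + 3*s >= 35 && lim <= 16)) && ((!(3*pos != lim + 2)) ==> (((!(2*s != 3)) ==> ((!(pos + 2*s != 11)) && (1/2)*lim <= s - 9 && lim <= 16)) && (2*s != 3 ==> ((1/2)*lim <= s - 9 && lim <= 16))))
Answer: WP = (3*pos != lim + 2 ==> ((5/2)*lim + 6*pos + 3*s >= 35 && lim <= 16)) && ((!(3*pos != lim + 2)) ==> (((!(2*s != 3)) ==> ((!(pos + 2*s != 11)) && (1/2)*lim <= s - 9 && lim <= 16)) && (2*s != 3 ==> ((1/2)*lim <= s - 9 && lim <= 16))))


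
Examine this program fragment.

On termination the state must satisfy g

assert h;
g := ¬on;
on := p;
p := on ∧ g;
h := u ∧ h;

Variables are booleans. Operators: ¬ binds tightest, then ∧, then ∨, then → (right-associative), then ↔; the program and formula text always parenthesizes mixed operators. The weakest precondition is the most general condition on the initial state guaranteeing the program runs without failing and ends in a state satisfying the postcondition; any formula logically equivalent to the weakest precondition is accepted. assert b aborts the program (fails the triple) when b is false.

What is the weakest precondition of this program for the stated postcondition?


Working backward. After the program, g must hold.
Before h := u ∧ h: g
Before p := on ∧ g: g
Before on := p: g
Before g := ¬on: ¬on
Before assert h: h ∧ (¬on)
Answer: WP = h ∧ (¬on)


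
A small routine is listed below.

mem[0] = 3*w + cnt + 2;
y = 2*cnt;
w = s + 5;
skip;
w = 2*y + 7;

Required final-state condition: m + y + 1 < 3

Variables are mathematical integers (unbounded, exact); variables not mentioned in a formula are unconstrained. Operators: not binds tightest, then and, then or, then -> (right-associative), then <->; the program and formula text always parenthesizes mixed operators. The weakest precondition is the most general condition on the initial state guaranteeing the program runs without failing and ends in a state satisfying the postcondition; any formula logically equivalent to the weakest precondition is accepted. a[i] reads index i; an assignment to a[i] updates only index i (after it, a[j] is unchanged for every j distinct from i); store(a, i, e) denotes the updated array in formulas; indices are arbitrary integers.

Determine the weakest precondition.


Working backward. After the program, the postcondition m + y + 1 < 3 must hold; in canonical form it is m + y < 2.
Before w := 2*y + 7: m + y < 2
Before skip: m + y < 2
Before w := s + 5: m + y < 2
Before y := 2*cnt: 2*cnt + m < 2
Before mem[0] := 3*w + cnt + 2: 2*cnt + m < 2
Answer: WP = 2*cnt + m < 2


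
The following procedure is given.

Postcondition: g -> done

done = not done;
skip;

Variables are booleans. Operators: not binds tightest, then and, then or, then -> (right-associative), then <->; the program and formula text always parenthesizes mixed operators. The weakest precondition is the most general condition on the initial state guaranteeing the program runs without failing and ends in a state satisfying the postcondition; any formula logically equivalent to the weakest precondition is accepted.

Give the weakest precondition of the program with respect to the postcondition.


Working backward. After the program, g -> done must hold.
Before skip: g -> done
Before done := not done: g -> (not done)
Answer: WP = g -> (not done)


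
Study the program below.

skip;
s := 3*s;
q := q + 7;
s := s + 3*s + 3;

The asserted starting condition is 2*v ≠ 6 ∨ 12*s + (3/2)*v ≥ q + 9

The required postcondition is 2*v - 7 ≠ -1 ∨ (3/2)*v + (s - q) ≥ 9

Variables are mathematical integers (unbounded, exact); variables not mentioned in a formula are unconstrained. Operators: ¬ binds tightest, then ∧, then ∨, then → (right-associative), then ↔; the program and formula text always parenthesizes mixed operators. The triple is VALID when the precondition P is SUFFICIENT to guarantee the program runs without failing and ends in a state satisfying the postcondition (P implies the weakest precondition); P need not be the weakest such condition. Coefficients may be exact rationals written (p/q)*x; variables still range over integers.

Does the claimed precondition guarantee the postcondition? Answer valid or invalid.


Working backward. After the program, the postcondition 2*v - 7 ≠ -1 ∨ (3/2)*v + (s - q) ≥ 9 must hold; in canonical form it is 2*v ≠ 6 ∨ s + (3/2)*v ≥ q + 9.
Before s := s + 3*s + 3: 2*v ≠ 6 ∨ 4*s + (3/2)*v ≥ q + 6
Before q := q + 7: 2*v ≠ 6 ∨ 4*s + (3/2)*v ≥ q + 13
Before s := 3*s: 2*v ≠ 6 ∨ 12*s + (3/2)*v ≥ q + 13
Before skip: 2*v ≠ 6 ∨ 12*s + (3/2)*v ≥ q + 13
The weakest precondition is 2*v ≠ 6 ∨ 12*s + (3/2)*v ≥ q + 13.
Check whether 2*v ≠ 6 ∨ 12*s + (3/2)*v ≥ q + 9 implies it.
Countermodel: at the initial state q = 7, s = 1, v = 3, the precondition holds but the weakest precondition fails.
Answer: invalid


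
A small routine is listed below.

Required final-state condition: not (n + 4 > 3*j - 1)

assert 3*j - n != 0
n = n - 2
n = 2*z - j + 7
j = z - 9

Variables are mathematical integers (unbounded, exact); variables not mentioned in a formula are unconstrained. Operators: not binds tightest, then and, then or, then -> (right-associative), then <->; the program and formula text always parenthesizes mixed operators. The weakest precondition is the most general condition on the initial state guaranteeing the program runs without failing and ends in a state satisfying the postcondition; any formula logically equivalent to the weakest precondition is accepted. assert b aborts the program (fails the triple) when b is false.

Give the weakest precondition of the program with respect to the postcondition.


Working backward. After the program, the postcondition not (n + 4 > 3*j - 1) must hold; in canonical form it is not (n > 3*j - 5).
Before j := z - 9: not (n > 3*z - 32)
Before n := 2*z - j + 7: not (j + z < 39)
Before n := n - 2: not (j + z < 39)
Before assert 3*j - n != 0: 3*j != n and (not (j + z < 39))
Answer: WP = 3*j != n and (not (j + z < 39))


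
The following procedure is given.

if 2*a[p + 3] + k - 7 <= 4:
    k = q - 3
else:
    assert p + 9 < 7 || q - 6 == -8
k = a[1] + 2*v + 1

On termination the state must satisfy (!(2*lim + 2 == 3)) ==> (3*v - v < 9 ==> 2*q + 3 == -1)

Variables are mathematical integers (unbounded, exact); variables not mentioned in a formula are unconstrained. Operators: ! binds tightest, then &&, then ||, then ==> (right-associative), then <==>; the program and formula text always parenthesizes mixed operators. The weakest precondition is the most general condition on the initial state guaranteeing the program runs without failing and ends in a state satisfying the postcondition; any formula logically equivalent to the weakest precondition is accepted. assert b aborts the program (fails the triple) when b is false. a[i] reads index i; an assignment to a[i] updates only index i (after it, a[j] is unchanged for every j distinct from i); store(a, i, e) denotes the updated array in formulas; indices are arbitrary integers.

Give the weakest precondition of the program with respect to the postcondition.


Working backward. After the program, the postcondition (!(2*lim + 2 == 3)) ==> (3*v - v < 9 ==> 2*q + 3 == -1) must hold; in canonical form it is (!(2*lim == 1)) ==> (2*v < 9 ==> 2*q == -4).
Before k := a[1] + 2*v + 1: (!(2*lim == 1)) ==> (2*v < 9 ==> 2*q == -4)
Then branch requires (!(2*lim == 1)) ==> (2*v < 9 ==> 2*q == -4); else branch requires (p < -2 || q == -2) && ((!(2*lim == 1)) ==> (2*v < 9 ==> 2*q == -4)).
Before the if: (2*a[p + 3] + k <= 11 ==> ((!(2*lim == 1)) ==> (2*v < 9 ==> 2*q == -4))) && ((!(2*a[p + 3] + k <= 11)) ==> ((p < -2 || q == -2) && ((!(2*lim == 1)) ==> (2*v < 9 ==> 2*q == -4))))
Answer: WP = (2*a[p + 3] + k <= 11 ==> ((!(2*lim == 1)) ==> (2*v < 9 ==> 2*q == -4))) && ((!(2*a[p + 3] + k <= 11)) ==> ((p < -2 || q == -2) && ((!(2*lim == 1)) ==> (2*v < 9 ==> 2*q == -4))))


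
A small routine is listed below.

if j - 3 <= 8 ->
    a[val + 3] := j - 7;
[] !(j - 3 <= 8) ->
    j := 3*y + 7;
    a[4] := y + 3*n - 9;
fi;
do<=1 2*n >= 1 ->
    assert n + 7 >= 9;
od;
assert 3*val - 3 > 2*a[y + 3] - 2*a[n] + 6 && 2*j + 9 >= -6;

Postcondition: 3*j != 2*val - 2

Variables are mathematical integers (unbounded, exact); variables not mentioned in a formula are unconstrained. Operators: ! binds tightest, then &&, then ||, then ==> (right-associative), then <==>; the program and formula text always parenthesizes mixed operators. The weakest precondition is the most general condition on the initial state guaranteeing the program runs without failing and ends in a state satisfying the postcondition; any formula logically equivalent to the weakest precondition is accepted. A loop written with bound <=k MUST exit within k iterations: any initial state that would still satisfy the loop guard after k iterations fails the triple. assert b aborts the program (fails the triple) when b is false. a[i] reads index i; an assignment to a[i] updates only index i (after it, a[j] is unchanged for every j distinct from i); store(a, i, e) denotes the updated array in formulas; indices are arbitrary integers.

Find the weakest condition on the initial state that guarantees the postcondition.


Working backward. After the program, 3*j != 2*val - 2 must hold.
Before assert 3*val - 3 > 2*a[y + 3] - 2*a[n] + 6 && 2*j + 9 >= -6: 2*a[n] + 3*val > 2*a[y + 3] + 9 && 2*j >= -15 && 3*j != 2*val - 2
Before the loop (bound <=1), unroll the exhaustion recursion (WP_0 = exit-now case; WP_j = one more guarded iteration, up to j = 1):
  WP_0: (!(2*n >= 1)) && 2*a[n] + 3*val > 2*a[y + 3] + 9 && 2*j >= -15 && 3*j != 2*val - 2
  WP_1: (2*n >= 1 ==> (n >= 2 && (!(2*n >= 1)) && 2*a[n] + 3*val > 2*a[y + 3] + 9 && 2*j >= -15 && 3*j != 2*val - 2)) && ((!(2*n >= 1)) ==> (2*a[n] + 3*val > 2*a[y + 3] + 9 && 2*j >= -15 && 3*j != 2*val - 2))
So before the loop: (2*n >= 1 ==> (n >= 2 && (!(2*n >= 1)) && 2*a[n] + 3*val > 2*a[y + 3] + 9 && 2*j >= -15 && 3*j != 2*val - 2)) && ((!(2*n >= 1)) ==> (2*a[n] + 3*val > 2*a[y + 3] + 9 && 2*j >= -15 && 3*j != 2*val - 2))
Then branch requires (2*n >= 1 ==> (n >= 2 && (!(2*n >= 1)) && 2*store(a, val + 3, j - 7)[n] + 3*val > 2*store(a, val + 3, j - 7)[y + 3] + 9 && 2*j >= -15 && 3*j != 2*val - 2)) && ((!(2*n >= 1)) ==> (2*store(a, val + 3, j - 7)[n] + 3*val > 2*store(a, val + 3, j - 7)[y + 3] + 9 && 2*j >= -15 && 3*j != 2*val - 2)); else branch requires (2*n >= 1 ==> (n >= 2 && (!(2*n >= 1)) && 2*store(a, 4, 3*n + y - 9)[n] + 3*val > 2*store(a, 4, 3*n + y - 9)[y + 3] + 9 && 6*y >= -29 && 9*y != 2*val - 23)) && ((!(2*n >= 1)) ==> (2*store(a, 4, 3*n + y - 9)[n] + 3*val > 2*store(a, 4, 3*n + y - 9)[y + 3] + 9 && 6*y >= -29 && 9*y != 2*val - 23)).
Before the if: (j <= 11 ==> ((2*n >= 1 ==> (n >= 2 && (!(2*n >= 1)) && 2*store(a, val + 3, j - 7)[n] + 3*val > 2*store(a, val + 3, j - 7)[y + 3] + 9 && 2*j >= -15 && 3*j != 2*val - 2)) && ((!(2*n >= 1)) ==> (2*store(a, val + 3, j - 7)[n] + 3*val > 2*store(a, val + 3, j - 7)[y + 3] + 9 && 2*j >= -15 && 3*j != 2*val - 2)))) && ((!(j <= 11)) ==> ((2*n >= 1 ==> (n >= 2 && (!(2*n >= 1)) && 2*store(a, 4, 3*n + y - 9)[n] + 3*val > 2*store(a, 4, 3*n + y - 9)[y + 3] + 9 && 6*y >= -29 && 9*y != 2*val - 23)) && ((!(2*n >= 1)) ==> (2*store(a, 4, 3*n + y - 9)[n] + 3*val > 2*store(a, 4, 3*n + y - 9)[y + 3] + 9 && 6*y >= -29 && 9*y != 2*val - 23))))
Answer: WP = (j <= 11 ==> ((2*n >= 1 ==> (n >= 2 && (!(2*n >= 1)) && 2*store(a, val + 3, j - 7)[n] + 3*val > 2*store(a, val + 3, j - 7)[y + 3] + 9 && 2*j >= -15 && 3*j != 2*val - 2)) && ((!(2*n >= 1)) ==> (2*store(a, val + 3, j - 7)[n] + 3*val > 2*store(a, val + 3, j - 7)[y + 3] + 9 && 2*j >= -15 && 3*j != 2*val - 2)))) && ((!(j <= 11)) ==> ((2*n >= 1 ==> (n >= 2 && (!(2*n >= 1)) && 2*store(a, 4, 3*n + y - 9)[n] + 3*val > 2*store(a, 4, 3*n + y - 9)[y + 3] + 9 && 6*y >= -29 && 9*y != 2*val - 23)) && ((!(2*n >= 1)) ==> (2*store(a, 4, 3*n + y - 9)[n] + 3*val > 2*store(a, 4, 3*n + y - 9)[y + 3] + 9 && 6*y >= -29 && 9*y != 2*val - 23))))


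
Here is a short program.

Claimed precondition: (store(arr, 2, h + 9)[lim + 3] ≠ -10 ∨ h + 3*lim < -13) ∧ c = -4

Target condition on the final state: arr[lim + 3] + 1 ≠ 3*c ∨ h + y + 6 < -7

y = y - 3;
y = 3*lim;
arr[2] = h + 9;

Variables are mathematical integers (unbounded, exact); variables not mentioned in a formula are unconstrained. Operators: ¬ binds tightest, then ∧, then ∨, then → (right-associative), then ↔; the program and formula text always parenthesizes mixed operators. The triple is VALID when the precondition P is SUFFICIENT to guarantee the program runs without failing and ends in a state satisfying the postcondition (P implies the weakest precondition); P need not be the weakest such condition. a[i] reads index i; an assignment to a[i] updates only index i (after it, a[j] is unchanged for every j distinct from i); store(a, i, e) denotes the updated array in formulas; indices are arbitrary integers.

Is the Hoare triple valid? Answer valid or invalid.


Working backward. After the program, the postcondition arr[lim + 3] + 1 ≠ 3*c ∨ h + y + 6 < -7 must hold; in canonical form it is arr[lim + 3] ≠ 3*c - 1 ∨ h + y < -13.
Before arr[2] := h + 9: store(arr, 2, h + 9)[lim + 3] ≠ 3*c - 1 ∨ h + y < -13
Before y := 3*lim: store(arr, 2, h + 9)[lim + 3] ≠ 3*c - 1 ∨ h + 3*lim < -13
Before y := y - 3: store(arr, 2, h + 9)[lim + 3] ≠ 3*c - 1 ∨ h + 3*lim < -13
The weakest precondition is store(arr, 2, h + 9)[lim + 3] ≠ 3*c - 1 ∨ h + 3*lim < -13.
Check whether (store(arr, 2, h + 9)[lim + 3] ≠ -10 ∨ h + 3*lim < -13) ∧ c = -4 implies it.
Countermodel: at the initial state arr = {[1] = -13, [2] = 4, elsewhere 4}, c = -4, h = 0, lim = -2, the precondition holds but the weakest precondition fails.
Answer: invalid


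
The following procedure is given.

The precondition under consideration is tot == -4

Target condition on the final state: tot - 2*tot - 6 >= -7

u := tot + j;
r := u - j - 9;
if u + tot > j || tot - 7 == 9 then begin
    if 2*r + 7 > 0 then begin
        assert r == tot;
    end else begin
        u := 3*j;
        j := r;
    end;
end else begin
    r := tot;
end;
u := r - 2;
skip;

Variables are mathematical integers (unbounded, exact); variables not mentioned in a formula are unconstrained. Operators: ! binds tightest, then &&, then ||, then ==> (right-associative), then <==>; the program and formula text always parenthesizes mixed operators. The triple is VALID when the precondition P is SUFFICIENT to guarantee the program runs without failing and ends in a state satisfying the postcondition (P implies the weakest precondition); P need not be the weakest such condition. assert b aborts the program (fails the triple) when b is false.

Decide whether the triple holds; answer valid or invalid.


Working backward. After the program, the postcondition tot - 2*tot - 6 >= -7 must hold; in canonical form it is tot <= 1.
Before skip: tot <= 1
Before u := r - 2: tot <= 1
Then branch requires (2*r > -7 ==> (r == tot && tot <= 1)) && ((!(2*r > -7)) ==> tot <= 1); else branch requires tot <= 1.
Before the if: ((tot + u > j || tot == 16) ==> ((2*r > -7 ==> (r == tot && tot <= 1)) && ((!(2*r > -7)) ==> tot <= 1))) && ((!(tot + u > j || tot == 16)) ==> tot <= 1)
Before r := u - j - 9: ((tot + u > j || tot == 16) ==> ((2*u > 2*j + 11 ==> (u == j + tot + 9 && tot <= 1)) && ((!(2*u > 2*j + 11)) ==> tot <= 1))) && ((!(tot + u > j || tot == 16)) ==> tot <= 1)
Before u := tot + j: ((2*tot > 0 || tot == 16) ==> ((!(2*tot > 11)) && ((!(2*tot > 11)) ==> tot <= 1))) && ((!(2*tot > 0 || tot == 16)) ==> tot <= 1)
The weakest precondition is ((2*tot > 0 || tot == 16) ==> ((!(2*tot > 11)) && ((!(2*tot > 11)) ==> tot <= 1))) && ((!(2*tot > 0 || tot == 16)) ==> tot <= 1).
Check whether tot == -4 implies it.
Every state satisfying the precondition satisfies the weakest precondition: the implication holds.
Answer: valid
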